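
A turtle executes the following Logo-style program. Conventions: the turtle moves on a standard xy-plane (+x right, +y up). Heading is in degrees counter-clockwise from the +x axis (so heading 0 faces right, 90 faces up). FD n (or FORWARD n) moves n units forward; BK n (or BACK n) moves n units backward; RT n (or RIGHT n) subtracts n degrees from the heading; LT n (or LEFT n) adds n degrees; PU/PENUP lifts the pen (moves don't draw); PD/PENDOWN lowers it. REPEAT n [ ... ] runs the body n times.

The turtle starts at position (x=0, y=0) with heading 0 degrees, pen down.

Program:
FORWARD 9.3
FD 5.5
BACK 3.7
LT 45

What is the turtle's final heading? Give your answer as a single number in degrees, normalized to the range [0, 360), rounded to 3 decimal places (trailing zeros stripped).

Executing turtle program step by step:
Start: pos=(0,0), heading=0, pen down
FD 9.3: (0,0) -> (9.3,0) [heading=0, draw]
FD 5.5: (9.3,0) -> (14.8,0) [heading=0, draw]
BK 3.7: (14.8,0) -> (11.1,0) [heading=0, draw]
LT 45: heading 0 -> 45
Final: pos=(11.1,0), heading=45, 3 segment(s) drawn

Answer: 45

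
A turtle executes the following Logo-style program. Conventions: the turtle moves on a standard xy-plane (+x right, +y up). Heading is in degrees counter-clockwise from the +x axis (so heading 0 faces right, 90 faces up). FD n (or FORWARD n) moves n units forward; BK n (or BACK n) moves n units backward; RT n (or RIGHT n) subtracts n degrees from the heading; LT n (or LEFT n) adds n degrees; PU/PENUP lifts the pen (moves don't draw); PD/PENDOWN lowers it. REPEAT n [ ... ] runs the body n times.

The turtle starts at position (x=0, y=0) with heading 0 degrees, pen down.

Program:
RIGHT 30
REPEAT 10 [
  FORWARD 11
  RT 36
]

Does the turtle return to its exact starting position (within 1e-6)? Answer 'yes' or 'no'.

Executing turtle program step by step:
Start: pos=(0,0), heading=0, pen down
RT 30: heading 0 -> 330
REPEAT 10 [
  -- iteration 1/10 --
  FD 11: (0,0) -> (9.526,-5.5) [heading=330, draw]
  RT 36: heading 330 -> 294
  -- iteration 2/10 --
  FD 11: (9.526,-5.5) -> (14,-15.549) [heading=294, draw]
  RT 36: heading 294 -> 258
  -- iteration 3/10 --
  FD 11: (14,-15.549) -> (11.713,-26.309) [heading=258, draw]
  RT 36: heading 258 -> 222
  -- iteration 4/10 --
  FD 11: (11.713,-26.309) -> (3.539,-33.669) [heading=222, draw]
  RT 36: heading 222 -> 186
  -- iteration 5/10 --
  FD 11: (3.539,-33.669) -> (-7.401,-34.819) [heading=186, draw]
  RT 36: heading 186 -> 150
  -- iteration 6/10 --
  FD 11: (-7.401,-34.819) -> (-16.927,-29.319) [heading=150, draw]
  RT 36: heading 150 -> 114
  -- iteration 7/10 --
  FD 11: (-16.927,-29.319) -> (-21.401,-19.27) [heading=114, draw]
  RT 36: heading 114 -> 78
  -- iteration 8/10 --
  FD 11: (-21.401,-19.27) -> (-19.114,-8.51) [heading=78, draw]
  RT 36: heading 78 -> 42
  -- iteration 9/10 --
  FD 11: (-19.114,-8.51) -> (-10.94,-1.15) [heading=42, draw]
  RT 36: heading 42 -> 6
  -- iteration 10/10 --
  FD 11: (-10.94,-1.15) -> (0,0) [heading=6, draw]
  RT 36: heading 6 -> 330
]
Final: pos=(0,0), heading=330, 10 segment(s) drawn

Start position: (0, 0)
Final position: (0, 0)
Distance = 0; < 1e-6 -> CLOSED

Answer: yes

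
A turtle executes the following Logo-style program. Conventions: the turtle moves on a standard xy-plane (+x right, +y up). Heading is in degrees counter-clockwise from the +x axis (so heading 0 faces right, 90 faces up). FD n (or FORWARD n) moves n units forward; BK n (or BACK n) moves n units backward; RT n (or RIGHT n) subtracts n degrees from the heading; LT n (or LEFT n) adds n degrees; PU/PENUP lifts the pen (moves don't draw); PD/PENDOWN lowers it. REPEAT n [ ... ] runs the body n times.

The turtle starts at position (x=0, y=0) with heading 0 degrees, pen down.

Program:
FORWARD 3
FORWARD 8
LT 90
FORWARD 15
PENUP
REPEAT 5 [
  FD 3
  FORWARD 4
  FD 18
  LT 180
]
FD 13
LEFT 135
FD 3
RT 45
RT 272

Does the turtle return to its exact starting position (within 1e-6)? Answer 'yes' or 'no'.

Answer: no

Derivation:
Executing turtle program step by step:
Start: pos=(0,0), heading=0, pen down
FD 3: (0,0) -> (3,0) [heading=0, draw]
FD 8: (3,0) -> (11,0) [heading=0, draw]
LT 90: heading 0 -> 90
FD 15: (11,0) -> (11,15) [heading=90, draw]
PU: pen up
REPEAT 5 [
  -- iteration 1/5 --
  FD 3: (11,15) -> (11,18) [heading=90, move]
  FD 4: (11,18) -> (11,22) [heading=90, move]
  FD 18: (11,22) -> (11,40) [heading=90, move]
  LT 180: heading 90 -> 270
  -- iteration 2/5 --
  FD 3: (11,40) -> (11,37) [heading=270, move]
  FD 4: (11,37) -> (11,33) [heading=270, move]
  FD 18: (11,33) -> (11,15) [heading=270, move]
  LT 180: heading 270 -> 90
  -- iteration 3/5 --
  FD 3: (11,15) -> (11,18) [heading=90, move]
  FD 4: (11,18) -> (11,22) [heading=90, move]
  FD 18: (11,22) -> (11,40) [heading=90, move]
  LT 180: heading 90 -> 270
  -- iteration 4/5 --
  FD 3: (11,40) -> (11,37) [heading=270, move]
  FD 4: (11,37) -> (11,33) [heading=270, move]
  FD 18: (11,33) -> (11,15) [heading=270, move]
  LT 180: heading 270 -> 90
  -- iteration 5/5 --
  FD 3: (11,15) -> (11,18) [heading=90, move]
  FD 4: (11,18) -> (11,22) [heading=90, move]
  FD 18: (11,22) -> (11,40) [heading=90, move]
  LT 180: heading 90 -> 270
]
FD 13: (11,40) -> (11,27) [heading=270, move]
LT 135: heading 270 -> 45
FD 3: (11,27) -> (13.121,29.121) [heading=45, move]
RT 45: heading 45 -> 0
RT 272: heading 0 -> 88
Final: pos=(13.121,29.121), heading=88, 3 segment(s) drawn

Start position: (0, 0)
Final position: (13.121, 29.121)
Distance = 31.941; >= 1e-6 -> NOT closed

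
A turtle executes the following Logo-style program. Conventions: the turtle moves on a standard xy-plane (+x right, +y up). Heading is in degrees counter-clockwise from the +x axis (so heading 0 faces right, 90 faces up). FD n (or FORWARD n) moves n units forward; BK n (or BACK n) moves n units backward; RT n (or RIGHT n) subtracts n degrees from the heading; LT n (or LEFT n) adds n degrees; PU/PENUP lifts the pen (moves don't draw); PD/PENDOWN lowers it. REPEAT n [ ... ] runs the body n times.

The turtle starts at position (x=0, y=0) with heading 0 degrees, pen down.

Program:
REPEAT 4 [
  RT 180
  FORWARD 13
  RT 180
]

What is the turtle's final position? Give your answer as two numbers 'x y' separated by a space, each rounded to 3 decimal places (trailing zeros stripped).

Answer: -52 0

Derivation:
Executing turtle program step by step:
Start: pos=(0,0), heading=0, pen down
REPEAT 4 [
  -- iteration 1/4 --
  RT 180: heading 0 -> 180
  FD 13: (0,0) -> (-13,0) [heading=180, draw]
  RT 180: heading 180 -> 0
  -- iteration 2/4 --
  RT 180: heading 0 -> 180
  FD 13: (-13,0) -> (-26,0) [heading=180, draw]
  RT 180: heading 180 -> 0
  -- iteration 3/4 --
  RT 180: heading 0 -> 180
  FD 13: (-26,0) -> (-39,0) [heading=180, draw]
  RT 180: heading 180 -> 0
  -- iteration 4/4 --
  RT 180: heading 0 -> 180
  FD 13: (-39,0) -> (-52,0) [heading=180, draw]
  RT 180: heading 180 -> 0
]
Final: pos=(-52,0), heading=0, 4 segment(s) drawn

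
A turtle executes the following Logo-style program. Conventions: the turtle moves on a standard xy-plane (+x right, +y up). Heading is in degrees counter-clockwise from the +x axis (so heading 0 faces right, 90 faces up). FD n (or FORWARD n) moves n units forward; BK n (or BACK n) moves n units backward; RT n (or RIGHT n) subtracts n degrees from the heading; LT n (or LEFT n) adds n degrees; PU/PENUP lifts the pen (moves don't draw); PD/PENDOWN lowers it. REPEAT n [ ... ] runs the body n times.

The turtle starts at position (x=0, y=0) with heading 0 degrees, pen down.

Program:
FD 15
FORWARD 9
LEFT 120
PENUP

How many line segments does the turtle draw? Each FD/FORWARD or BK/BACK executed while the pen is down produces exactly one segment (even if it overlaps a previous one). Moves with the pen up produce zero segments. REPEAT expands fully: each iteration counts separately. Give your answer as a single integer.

Answer: 2

Derivation:
Executing turtle program step by step:
Start: pos=(0,0), heading=0, pen down
FD 15: (0,0) -> (15,0) [heading=0, draw]
FD 9: (15,0) -> (24,0) [heading=0, draw]
LT 120: heading 0 -> 120
PU: pen up
Final: pos=(24,0), heading=120, 2 segment(s) drawn
Segments drawn: 2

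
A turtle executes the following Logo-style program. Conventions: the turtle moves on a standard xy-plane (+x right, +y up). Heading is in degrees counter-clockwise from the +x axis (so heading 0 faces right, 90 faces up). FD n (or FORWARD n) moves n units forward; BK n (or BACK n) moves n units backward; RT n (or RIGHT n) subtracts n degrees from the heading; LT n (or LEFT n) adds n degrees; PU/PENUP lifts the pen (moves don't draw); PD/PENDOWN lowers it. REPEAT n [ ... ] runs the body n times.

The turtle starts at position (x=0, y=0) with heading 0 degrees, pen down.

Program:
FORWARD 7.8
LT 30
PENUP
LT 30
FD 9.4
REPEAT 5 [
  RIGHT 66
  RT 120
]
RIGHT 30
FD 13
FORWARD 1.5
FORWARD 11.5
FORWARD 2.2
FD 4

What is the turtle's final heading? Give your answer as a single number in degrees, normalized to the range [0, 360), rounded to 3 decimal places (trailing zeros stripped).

Executing turtle program step by step:
Start: pos=(0,0), heading=0, pen down
FD 7.8: (0,0) -> (7.8,0) [heading=0, draw]
LT 30: heading 0 -> 30
PU: pen up
LT 30: heading 30 -> 60
FD 9.4: (7.8,0) -> (12.5,8.141) [heading=60, move]
REPEAT 5 [
  -- iteration 1/5 --
  RT 66: heading 60 -> 354
  RT 120: heading 354 -> 234
  -- iteration 2/5 --
  RT 66: heading 234 -> 168
  RT 120: heading 168 -> 48
  -- iteration 3/5 --
  RT 66: heading 48 -> 342
  RT 120: heading 342 -> 222
  -- iteration 4/5 --
  RT 66: heading 222 -> 156
  RT 120: heading 156 -> 36
  -- iteration 5/5 --
  RT 66: heading 36 -> 330
  RT 120: heading 330 -> 210
]
RT 30: heading 210 -> 180
FD 13: (12.5,8.141) -> (-0.5,8.141) [heading=180, move]
FD 1.5: (-0.5,8.141) -> (-2,8.141) [heading=180, move]
FD 11.5: (-2,8.141) -> (-13.5,8.141) [heading=180, move]
FD 2.2: (-13.5,8.141) -> (-15.7,8.141) [heading=180, move]
FD 4: (-15.7,8.141) -> (-19.7,8.141) [heading=180, move]
Final: pos=(-19.7,8.141), heading=180, 1 segment(s) drawn

Answer: 180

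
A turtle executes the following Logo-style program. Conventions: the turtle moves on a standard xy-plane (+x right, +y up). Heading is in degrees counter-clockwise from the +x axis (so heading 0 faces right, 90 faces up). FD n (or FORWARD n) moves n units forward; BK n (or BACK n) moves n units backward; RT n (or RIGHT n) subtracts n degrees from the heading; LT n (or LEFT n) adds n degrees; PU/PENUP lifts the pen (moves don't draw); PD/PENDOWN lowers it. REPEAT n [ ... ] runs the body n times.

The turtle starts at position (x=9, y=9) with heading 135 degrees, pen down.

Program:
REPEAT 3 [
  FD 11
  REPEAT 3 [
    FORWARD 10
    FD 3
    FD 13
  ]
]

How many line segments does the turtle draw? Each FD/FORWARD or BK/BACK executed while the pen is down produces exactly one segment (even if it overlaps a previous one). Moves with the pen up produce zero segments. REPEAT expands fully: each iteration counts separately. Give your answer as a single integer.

Answer: 30

Derivation:
Executing turtle program step by step:
Start: pos=(9,9), heading=135, pen down
REPEAT 3 [
  -- iteration 1/3 --
  FD 11: (9,9) -> (1.222,16.778) [heading=135, draw]
  REPEAT 3 [
    -- iteration 1/3 --
    FD 10: (1.222,16.778) -> (-5.849,23.849) [heading=135, draw]
    FD 3: (-5.849,23.849) -> (-7.971,25.971) [heading=135, draw]
    FD 13: (-7.971,25.971) -> (-17.163,35.163) [heading=135, draw]
    -- iteration 2/3 --
    FD 10: (-17.163,35.163) -> (-24.234,42.234) [heading=135, draw]
    FD 3: (-24.234,42.234) -> (-26.355,44.355) [heading=135, draw]
    FD 13: (-26.355,44.355) -> (-35.548,53.548) [heading=135, draw]
    -- iteration 3/3 --
    FD 10: (-35.548,53.548) -> (-42.619,60.619) [heading=135, draw]
    FD 3: (-42.619,60.619) -> (-44.74,62.74) [heading=135, draw]
    FD 13: (-44.74,62.74) -> (-53.933,71.933) [heading=135, draw]
  ]
  -- iteration 2/3 --
  FD 11: (-53.933,71.933) -> (-61.711,79.711) [heading=135, draw]
  REPEAT 3 [
    -- iteration 1/3 --
    FD 10: (-61.711,79.711) -> (-68.782,86.782) [heading=135, draw]
    FD 3: (-68.782,86.782) -> (-70.903,88.903) [heading=135, draw]
    FD 13: (-70.903,88.903) -> (-80.095,98.095) [heading=135, draw]
    -- iteration 2/3 --
    FD 10: (-80.095,98.095) -> (-87.167,105.167) [heading=135, draw]
    FD 3: (-87.167,105.167) -> (-89.288,107.288) [heading=135, draw]
    FD 13: (-89.288,107.288) -> (-98.48,116.48) [heading=135, draw]
    -- iteration 3/3 --
    FD 10: (-98.48,116.48) -> (-105.551,123.551) [heading=135, draw]
    FD 3: (-105.551,123.551) -> (-107.673,125.673) [heading=135, draw]
    FD 13: (-107.673,125.673) -> (-116.865,134.865) [heading=135, draw]
  ]
  -- iteration 3/3 --
  FD 11: (-116.865,134.865) -> (-124.643,142.643) [heading=135, draw]
  REPEAT 3 [
    -- iteration 1/3 --
    FD 10: (-124.643,142.643) -> (-131.714,149.714) [heading=135, draw]
    FD 3: (-131.714,149.714) -> (-133.836,151.836) [heading=135, draw]
    FD 13: (-133.836,151.836) -> (-143.028,161.028) [heading=135, draw]
    -- iteration 2/3 --
    FD 10: (-143.028,161.028) -> (-150.099,168.099) [heading=135, draw]
    FD 3: (-150.099,168.099) -> (-152.22,170.22) [heading=135, draw]
    FD 13: (-152.22,170.22) -> (-161.413,179.413) [heading=135, draw]
    -- iteration 3/3 --
    FD 10: (-161.413,179.413) -> (-168.484,186.484) [heading=135, draw]
    FD 3: (-168.484,186.484) -> (-170.605,188.605) [heading=135, draw]
    FD 13: (-170.605,188.605) -> (-179.798,197.798) [heading=135, draw]
  ]
]
Final: pos=(-179.798,197.798), heading=135, 30 segment(s) drawn
Segments drawn: 30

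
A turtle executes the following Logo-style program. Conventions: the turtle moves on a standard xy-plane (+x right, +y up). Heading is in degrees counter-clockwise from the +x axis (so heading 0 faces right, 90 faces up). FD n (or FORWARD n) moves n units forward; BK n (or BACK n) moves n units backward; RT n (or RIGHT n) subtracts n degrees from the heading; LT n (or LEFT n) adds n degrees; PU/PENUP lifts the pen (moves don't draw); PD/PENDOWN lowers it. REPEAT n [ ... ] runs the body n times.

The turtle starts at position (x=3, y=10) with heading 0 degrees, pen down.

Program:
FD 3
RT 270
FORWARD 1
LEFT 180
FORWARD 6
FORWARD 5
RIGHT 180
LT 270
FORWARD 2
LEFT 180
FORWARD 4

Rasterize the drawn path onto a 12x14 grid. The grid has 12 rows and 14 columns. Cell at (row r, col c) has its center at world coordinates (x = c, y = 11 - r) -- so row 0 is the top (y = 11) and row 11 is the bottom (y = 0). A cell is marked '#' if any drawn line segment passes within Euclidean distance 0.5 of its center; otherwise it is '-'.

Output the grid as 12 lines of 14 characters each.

Segment 0: (3,10) -> (6,10)
Segment 1: (6,10) -> (6,11)
Segment 2: (6,11) -> (6,5)
Segment 3: (6,5) -> (6,0)
Segment 4: (6,0) -> (8,0)
Segment 5: (8,0) -> (4,0)

Answer: ------#-------
---####-------
------#-------
------#-------
------#-------
------#-------
------#-------
------#-------
------#-------
------#-------
------#-------
----#####-----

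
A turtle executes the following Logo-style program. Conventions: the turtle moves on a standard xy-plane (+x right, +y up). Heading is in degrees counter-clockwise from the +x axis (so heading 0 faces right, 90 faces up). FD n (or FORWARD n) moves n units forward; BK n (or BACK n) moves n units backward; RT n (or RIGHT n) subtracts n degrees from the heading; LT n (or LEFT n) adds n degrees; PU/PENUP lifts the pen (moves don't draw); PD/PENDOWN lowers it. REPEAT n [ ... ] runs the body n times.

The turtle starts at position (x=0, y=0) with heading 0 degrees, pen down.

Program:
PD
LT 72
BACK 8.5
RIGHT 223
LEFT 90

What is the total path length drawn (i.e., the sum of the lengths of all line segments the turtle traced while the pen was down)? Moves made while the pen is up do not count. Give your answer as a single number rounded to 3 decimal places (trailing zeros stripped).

Answer: 8.5

Derivation:
Executing turtle program step by step:
Start: pos=(0,0), heading=0, pen down
PD: pen down
LT 72: heading 0 -> 72
BK 8.5: (0,0) -> (-2.627,-8.084) [heading=72, draw]
RT 223: heading 72 -> 209
LT 90: heading 209 -> 299
Final: pos=(-2.627,-8.084), heading=299, 1 segment(s) drawn

Segment lengths:
  seg 1: (0,0) -> (-2.627,-8.084), length = 8.5
Total = 8.5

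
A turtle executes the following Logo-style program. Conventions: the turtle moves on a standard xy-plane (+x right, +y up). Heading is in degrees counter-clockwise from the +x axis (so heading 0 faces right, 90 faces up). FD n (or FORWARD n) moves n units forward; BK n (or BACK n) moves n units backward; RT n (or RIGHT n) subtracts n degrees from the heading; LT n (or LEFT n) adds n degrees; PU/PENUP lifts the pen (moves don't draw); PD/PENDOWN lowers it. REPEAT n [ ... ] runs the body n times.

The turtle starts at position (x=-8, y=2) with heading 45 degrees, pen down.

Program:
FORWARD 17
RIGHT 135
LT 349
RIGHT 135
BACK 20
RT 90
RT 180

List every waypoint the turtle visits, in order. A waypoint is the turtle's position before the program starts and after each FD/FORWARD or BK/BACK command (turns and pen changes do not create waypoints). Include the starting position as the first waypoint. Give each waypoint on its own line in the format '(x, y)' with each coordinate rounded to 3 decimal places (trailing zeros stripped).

Answer: (-8, 2)
(4.021, 14.021)
(15.205, -2.56)

Derivation:
Executing turtle program step by step:
Start: pos=(-8,2), heading=45, pen down
FD 17: (-8,2) -> (4.021,14.021) [heading=45, draw]
RT 135: heading 45 -> 270
LT 349: heading 270 -> 259
RT 135: heading 259 -> 124
BK 20: (4.021,14.021) -> (15.205,-2.56) [heading=124, draw]
RT 90: heading 124 -> 34
RT 180: heading 34 -> 214
Final: pos=(15.205,-2.56), heading=214, 2 segment(s) drawn
Waypoints (3 total):
(-8, 2)
(4.021, 14.021)
(15.205, -2.56)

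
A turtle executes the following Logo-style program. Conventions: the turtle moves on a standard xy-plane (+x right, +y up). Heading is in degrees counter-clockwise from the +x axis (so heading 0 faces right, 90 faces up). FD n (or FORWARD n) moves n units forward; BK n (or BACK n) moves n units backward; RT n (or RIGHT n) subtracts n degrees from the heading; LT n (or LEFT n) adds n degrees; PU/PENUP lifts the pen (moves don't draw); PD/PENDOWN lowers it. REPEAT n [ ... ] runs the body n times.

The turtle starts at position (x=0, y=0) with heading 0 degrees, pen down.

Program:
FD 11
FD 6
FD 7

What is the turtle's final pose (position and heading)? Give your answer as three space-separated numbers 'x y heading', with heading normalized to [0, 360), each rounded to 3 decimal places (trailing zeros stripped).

Answer: 24 0 0

Derivation:
Executing turtle program step by step:
Start: pos=(0,0), heading=0, pen down
FD 11: (0,0) -> (11,0) [heading=0, draw]
FD 6: (11,0) -> (17,0) [heading=0, draw]
FD 7: (17,0) -> (24,0) [heading=0, draw]
Final: pos=(24,0), heading=0, 3 segment(s) drawn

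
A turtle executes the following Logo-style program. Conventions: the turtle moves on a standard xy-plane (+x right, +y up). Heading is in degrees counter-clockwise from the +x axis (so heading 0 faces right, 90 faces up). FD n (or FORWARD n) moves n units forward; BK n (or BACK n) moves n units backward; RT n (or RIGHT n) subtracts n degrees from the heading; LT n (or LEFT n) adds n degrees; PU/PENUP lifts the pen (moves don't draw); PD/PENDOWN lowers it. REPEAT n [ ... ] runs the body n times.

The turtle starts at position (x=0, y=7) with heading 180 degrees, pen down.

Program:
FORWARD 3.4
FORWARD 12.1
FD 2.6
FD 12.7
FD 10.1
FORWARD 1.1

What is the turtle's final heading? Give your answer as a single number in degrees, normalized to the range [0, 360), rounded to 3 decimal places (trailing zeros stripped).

Answer: 180

Derivation:
Executing turtle program step by step:
Start: pos=(0,7), heading=180, pen down
FD 3.4: (0,7) -> (-3.4,7) [heading=180, draw]
FD 12.1: (-3.4,7) -> (-15.5,7) [heading=180, draw]
FD 2.6: (-15.5,7) -> (-18.1,7) [heading=180, draw]
FD 12.7: (-18.1,7) -> (-30.8,7) [heading=180, draw]
FD 10.1: (-30.8,7) -> (-40.9,7) [heading=180, draw]
FD 1.1: (-40.9,7) -> (-42,7) [heading=180, draw]
Final: pos=(-42,7), heading=180, 6 segment(s) drawn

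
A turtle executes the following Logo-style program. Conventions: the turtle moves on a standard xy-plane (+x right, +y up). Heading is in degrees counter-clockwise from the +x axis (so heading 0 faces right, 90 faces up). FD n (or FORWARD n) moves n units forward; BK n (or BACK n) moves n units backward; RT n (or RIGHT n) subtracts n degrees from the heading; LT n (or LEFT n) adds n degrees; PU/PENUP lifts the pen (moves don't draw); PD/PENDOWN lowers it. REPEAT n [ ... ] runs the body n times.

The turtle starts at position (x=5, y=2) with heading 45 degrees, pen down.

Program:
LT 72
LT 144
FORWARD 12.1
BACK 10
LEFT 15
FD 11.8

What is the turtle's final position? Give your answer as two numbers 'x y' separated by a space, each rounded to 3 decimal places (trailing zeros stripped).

Answer: 5.905 -11.81

Derivation:
Executing turtle program step by step:
Start: pos=(5,2), heading=45, pen down
LT 72: heading 45 -> 117
LT 144: heading 117 -> 261
FD 12.1: (5,2) -> (3.107,-9.951) [heading=261, draw]
BK 10: (3.107,-9.951) -> (4.671,-0.074) [heading=261, draw]
LT 15: heading 261 -> 276
FD 11.8: (4.671,-0.074) -> (5.905,-11.81) [heading=276, draw]
Final: pos=(5.905,-11.81), heading=276, 3 segment(s) drawn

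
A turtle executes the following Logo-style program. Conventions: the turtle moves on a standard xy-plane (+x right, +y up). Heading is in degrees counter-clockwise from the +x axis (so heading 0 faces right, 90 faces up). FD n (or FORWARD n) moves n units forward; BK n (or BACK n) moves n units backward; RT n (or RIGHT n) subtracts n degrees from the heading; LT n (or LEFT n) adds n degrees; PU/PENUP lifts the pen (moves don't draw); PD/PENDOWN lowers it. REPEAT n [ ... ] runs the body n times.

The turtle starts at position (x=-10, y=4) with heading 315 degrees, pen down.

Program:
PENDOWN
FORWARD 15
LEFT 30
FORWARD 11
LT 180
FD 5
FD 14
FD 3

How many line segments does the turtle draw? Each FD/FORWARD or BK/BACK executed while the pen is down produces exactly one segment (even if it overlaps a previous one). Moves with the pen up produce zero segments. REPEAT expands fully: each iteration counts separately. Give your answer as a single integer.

Answer: 5

Derivation:
Executing turtle program step by step:
Start: pos=(-10,4), heading=315, pen down
PD: pen down
FD 15: (-10,4) -> (0.607,-6.607) [heading=315, draw]
LT 30: heading 315 -> 345
FD 11: (0.607,-6.607) -> (11.232,-9.454) [heading=345, draw]
LT 180: heading 345 -> 165
FD 5: (11.232,-9.454) -> (6.402,-8.16) [heading=165, draw]
FD 14: (6.402,-8.16) -> (-7.121,-4.536) [heading=165, draw]
FD 3: (-7.121,-4.536) -> (-10.019,-3.76) [heading=165, draw]
Final: pos=(-10.019,-3.76), heading=165, 5 segment(s) drawn
Segments drawn: 5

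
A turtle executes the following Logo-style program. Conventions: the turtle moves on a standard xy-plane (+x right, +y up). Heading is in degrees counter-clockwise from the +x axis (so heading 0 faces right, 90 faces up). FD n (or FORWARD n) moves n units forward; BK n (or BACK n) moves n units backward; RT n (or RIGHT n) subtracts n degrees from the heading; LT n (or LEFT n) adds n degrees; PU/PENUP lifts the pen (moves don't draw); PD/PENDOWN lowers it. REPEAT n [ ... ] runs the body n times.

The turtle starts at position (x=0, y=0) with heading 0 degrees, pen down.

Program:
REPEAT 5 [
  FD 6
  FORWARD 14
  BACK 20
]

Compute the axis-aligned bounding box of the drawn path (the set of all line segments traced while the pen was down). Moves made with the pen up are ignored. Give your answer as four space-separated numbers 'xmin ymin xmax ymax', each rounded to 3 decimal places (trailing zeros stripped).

Answer: 0 0 20 0

Derivation:
Executing turtle program step by step:
Start: pos=(0,0), heading=0, pen down
REPEAT 5 [
  -- iteration 1/5 --
  FD 6: (0,0) -> (6,0) [heading=0, draw]
  FD 14: (6,0) -> (20,0) [heading=0, draw]
  BK 20: (20,0) -> (0,0) [heading=0, draw]
  -- iteration 2/5 --
  FD 6: (0,0) -> (6,0) [heading=0, draw]
  FD 14: (6,0) -> (20,0) [heading=0, draw]
  BK 20: (20,0) -> (0,0) [heading=0, draw]
  -- iteration 3/5 --
  FD 6: (0,0) -> (6,0) [heading=0, draw]
  FD 14: (6,0) -> (20,0) [heading=0, draw]
  BK 20: (20,0) -> (0,0) [heading=0, draw]
  -- iteration 4/5 --
  FD 6: (0,0) -> (6,0) [heading=0, draw]
  FD 14: (6,0) -> (20,0) [heading=0, draw]
  BK 20: (20,0) -> (0,0) [heading=0, draw]
  -- iteration 5/5 --
  FD 6: (0,0) -> (6,0) [heading=0, draw]
  FD 14: (6,0) -> (20,0) [heading=0, draw]
  BK 20: (20,0) -> (0,0) [heading=0, draw]
]
Final: pos=(0,0), heading=0, 15 segment(s) drawn

Segment endpoints: x in {0, 6, 20}, y in {0}
xmin=0, ymin=0, xmax=20, ymax=0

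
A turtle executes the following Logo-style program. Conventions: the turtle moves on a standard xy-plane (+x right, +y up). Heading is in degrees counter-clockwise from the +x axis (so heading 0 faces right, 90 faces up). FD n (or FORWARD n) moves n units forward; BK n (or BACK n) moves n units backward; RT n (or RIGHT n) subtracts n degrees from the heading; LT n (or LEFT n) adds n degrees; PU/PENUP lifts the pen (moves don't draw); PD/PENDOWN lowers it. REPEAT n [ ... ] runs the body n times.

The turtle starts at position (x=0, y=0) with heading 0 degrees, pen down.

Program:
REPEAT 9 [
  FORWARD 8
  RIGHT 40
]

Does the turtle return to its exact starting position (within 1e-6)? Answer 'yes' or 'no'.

Answer: yes

Derivation:
Executing turtle program step by step:
Start: pos=(0,0), heading=0, pen down
REPEAT 9 [
  -- iteration 1/9 --
  FD 8: (0,0) -> (8,0) [heading=0, draw]
  RT 40: heading 0 -> 320
  -- iteration 2/9 --
  FD 8: (8,0) -> (14.128,-5.142) [heading=320, draw]
  RT 40: heading 320 -> 280
  -- iteration 3/9 --
  FD 8: (14.128,-5.142) -> (15.518,-13.021) [heading=280, draw]
  RT 40: heading 280 -> 240
  -- iteration 4/9 --
  FD 8: (15.518,-13.021) -> (11.518,-19.949) [heading=240, draw]
  RT 40: heading 240 -> 200
  -- iteration 5/9 --
  FD 8: (11.518,-19.949) -> (4,-22.685) [heading=200, draw]
  RT 40: heading 200 -> 160
  -- iteration 6/9 --
  FD 8: (4,-22.685) -> (-3.518,-19.949) [heading=160, draw]
  RT 40: heading 160 -> 120
  -- iteration 7/9 --
  FD 8: (-3.518,-19.949) -> (-7.518,-13.021) [heading=120, draw]
  RT 40: heading 120 -> 80
  -- iteration 8/9 --
  FD 8: (-7.518,-13.021) -> (-6.128,-5.142) [heading=80, draw]
  RT 40: heading 80 -> 40
  -- iteration 9/9 --
  FD 8: (-6.128,-5.142) -> (0,0) [heading=40, draw]
  RT 40: heading 40 -> 0
]
Final: pos=(0,0), heading=0, 9 segment(s) drawn

Start position: (0, 0)
Final position: (0, 0)
Distance = 0; < 1e-6 -> CLOSED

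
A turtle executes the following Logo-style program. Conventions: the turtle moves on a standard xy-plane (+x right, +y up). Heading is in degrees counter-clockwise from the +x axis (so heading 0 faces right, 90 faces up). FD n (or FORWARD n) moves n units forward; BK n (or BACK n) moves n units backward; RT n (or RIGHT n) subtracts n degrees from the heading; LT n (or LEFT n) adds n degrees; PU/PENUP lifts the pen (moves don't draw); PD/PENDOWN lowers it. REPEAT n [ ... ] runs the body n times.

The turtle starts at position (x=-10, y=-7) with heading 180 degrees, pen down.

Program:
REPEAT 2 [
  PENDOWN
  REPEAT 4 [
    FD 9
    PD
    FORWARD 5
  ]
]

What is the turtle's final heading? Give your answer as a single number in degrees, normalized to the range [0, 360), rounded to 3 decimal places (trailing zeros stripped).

Executing turtle program step by step:
Start: pos=(-10,-7), heading=180, pen down
REPEAT 2 [
  -- iteration 1/2 --
  PD: pen down
  REPEAT 4 [
    -- iteration 1/4 --
    FD 9: (-10,-7) -> (-19,-7) [heading=180, draw]
    PD: pen down
    FD 5: (-19,-7) -> (-24,-7) [heading=180, draw]
    -- iteration 2/4 --
    FD 9: (-24,-7) -> (-33,-7) [heading=180, draw]
    PD: pen down
    FD 5: (-33,-7) -> (-38,-7) [heading=180, draw]
    -- iteration 3/4 --
    FD 9: (-38,-7) -> (-47,-7) [heading=180, draw]
    PD: pen down
    FD 5: (-47,-7) -> (-52,-7) [heading=180, draw]
    -- iteration 4/4 --
    FD 9: (-52,-7) -> (-61,-7) [heading=180, draw]
    PD: pen down
    FD 5: (-61,-7) -> (-66,-7) [heading=180, draw]
  ]
  -- iteration 2/2 --
  PD: pen down
  REPEAT 4 [
    -- iteration 1/4 --
    FD 9: (-66,-7) -> (-75,-7) [heading=180, draw]
    PD: pen down
    FD 5: (-75,-7) -> (-80,-7) [heading=180, draw]
    -- iteration 2/4 --
    FD 9: (-80,-7) -> (-89,-7) [heading=180, draw]
    PD: pen down
    FD 5: (-89,-7) -> (-94,-7) [heading=180, draw]
    -- iteration 3/4 --
    FD 9: (-94,-7) -> (-103,-7) [heading=180, draw]
    PD: pen down
    FD 5: (-103,-7) -> (-108,-7) [heading=180, draw]
    -- iteration 4/4 --
    FD 9: (-108,-7) -> (-117,-7) [heading=180, draw]
    PD: pen down
    FD 5: (-117,-7) -> (-122,-7) [heading=180, draw]
  ]
]
Final: pos=(-122,-7), heading=180, 16 segment(s) drawn

Answer: 180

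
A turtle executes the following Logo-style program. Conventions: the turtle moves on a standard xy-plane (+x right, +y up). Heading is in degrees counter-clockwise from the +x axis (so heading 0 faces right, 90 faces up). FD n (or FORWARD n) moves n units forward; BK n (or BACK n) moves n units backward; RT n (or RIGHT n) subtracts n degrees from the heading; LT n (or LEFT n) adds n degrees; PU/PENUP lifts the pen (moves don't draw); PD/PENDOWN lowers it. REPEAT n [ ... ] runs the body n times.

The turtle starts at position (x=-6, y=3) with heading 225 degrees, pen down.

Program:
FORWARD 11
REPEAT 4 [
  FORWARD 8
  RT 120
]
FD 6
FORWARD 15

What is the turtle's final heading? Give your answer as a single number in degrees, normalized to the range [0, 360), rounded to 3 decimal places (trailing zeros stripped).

Answer: 105

Derivation:
Executing turtle program step by step:
Start: pos=(-6,3), heading=225, pen down
FD 11: (-6,3) -> (-13.778,-4.778) [heading=225, draw]
REPEAT 4 [
  -- iteration 1/4 --
  FD 8: (-13.778,-4.778) -> (-19.435,-10.435) [heading=225, draw]
  RT 120: heading 225 -> 105
  -- iteration 2/4 --
  FD 8: (-19.435,-10.435) -> (-21.506,-2.708) [heading=105, draw]
  RT 120: heading 105 -> 345
  -- iteration 3/4 --
  FD 8: (-21.506,-2.708) -> (-13.778,-4.778) [heading=345, draw]
  RT 120: heading 345 -> 225
  -- iteration 4/4 --
  FD 8: (-13.778,-4.778) -> (-19.435,-10.435) [heading=225, draw]
  RT 120: heading 225 -> 105
]
FD 6: (-19.435,-10.435) -> (-20.988,-4.639) [heading=105, draw]
FD 15: (-20.988,-4.639) -> (-24.87,9.849) [heading=105, draw]
Final: pos=(-24.87,9.849), heading=105, 7 segment(s) drawn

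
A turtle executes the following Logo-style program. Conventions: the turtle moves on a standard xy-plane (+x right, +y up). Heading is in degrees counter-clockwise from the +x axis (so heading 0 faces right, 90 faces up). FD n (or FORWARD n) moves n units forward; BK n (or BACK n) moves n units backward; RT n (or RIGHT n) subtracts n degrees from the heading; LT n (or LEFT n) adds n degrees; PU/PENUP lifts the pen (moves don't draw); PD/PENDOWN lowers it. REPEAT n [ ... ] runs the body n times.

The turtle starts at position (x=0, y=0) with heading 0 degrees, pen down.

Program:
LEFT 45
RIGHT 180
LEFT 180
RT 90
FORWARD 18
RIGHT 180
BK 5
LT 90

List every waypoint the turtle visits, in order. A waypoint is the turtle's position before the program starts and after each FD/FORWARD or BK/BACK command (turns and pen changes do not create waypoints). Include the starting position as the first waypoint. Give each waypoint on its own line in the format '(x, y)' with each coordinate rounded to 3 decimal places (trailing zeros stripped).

Answer: (0, 0)
(12.728, -12.728)
(16.263, -16.263)

Derivation:
Executing turtle program step by step:
Start: pos=(0,0), heading=0, pen down
LT 45: heading 0 -> 45
RT 180: heading 45 -> 225
LT 180: heading 225 -> 45
RT 90: heading 45 -> 315
FD 18: (0,0) -> (12.728,-12.728) [heading=315, draw]
RT 180: heading 315 -> 135
BK 5: (12.728,-12.728) -> (16.263,-16.263) [heading=135, draw]
LT 90: heading 135 -> 225
Final: pos=(16.263,-16.263), heading=225, 2 segment(s) drawn
Waypoints (3 total):
(0, 0)
(12.728, -12.728)
(16.263, -16.263)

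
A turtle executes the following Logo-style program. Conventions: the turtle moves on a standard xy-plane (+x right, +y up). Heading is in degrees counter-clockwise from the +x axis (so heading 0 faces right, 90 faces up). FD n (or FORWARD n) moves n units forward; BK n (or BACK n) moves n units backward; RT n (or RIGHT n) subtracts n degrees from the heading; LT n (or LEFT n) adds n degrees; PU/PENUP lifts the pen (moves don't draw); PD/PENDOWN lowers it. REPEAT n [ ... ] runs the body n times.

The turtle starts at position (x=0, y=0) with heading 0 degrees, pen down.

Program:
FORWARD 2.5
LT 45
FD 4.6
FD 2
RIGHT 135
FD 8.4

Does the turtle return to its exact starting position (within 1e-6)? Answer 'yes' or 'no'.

Answer: no

Derivation:
Executing turtle program step by step:
Start: pos=(0,0), heading=0, pen down
FD 2.5: (0,0) -> (2.5,0) [heading=0, draw]
LT 45: heading 0 -> 45
FD 4.6: (2.5,0) -> (5.753,3.253) [heading=45, draw]
FD 2: (5.753,3.253) -> (7.167,4.667) [heading=45, draw]
RT 135: heading 45 -> 270
FD 8.4: (7.167,4.667) -> (7.167,-3.733) [heading=270, draw]
Final: pos=(7.167,-3.733), heading=270, 4 segment(s) drawn

Start position: (0, 0)
Final position: (7.167, -3.733)
Distance = 8.081; >= 1e-6 -> NOT closed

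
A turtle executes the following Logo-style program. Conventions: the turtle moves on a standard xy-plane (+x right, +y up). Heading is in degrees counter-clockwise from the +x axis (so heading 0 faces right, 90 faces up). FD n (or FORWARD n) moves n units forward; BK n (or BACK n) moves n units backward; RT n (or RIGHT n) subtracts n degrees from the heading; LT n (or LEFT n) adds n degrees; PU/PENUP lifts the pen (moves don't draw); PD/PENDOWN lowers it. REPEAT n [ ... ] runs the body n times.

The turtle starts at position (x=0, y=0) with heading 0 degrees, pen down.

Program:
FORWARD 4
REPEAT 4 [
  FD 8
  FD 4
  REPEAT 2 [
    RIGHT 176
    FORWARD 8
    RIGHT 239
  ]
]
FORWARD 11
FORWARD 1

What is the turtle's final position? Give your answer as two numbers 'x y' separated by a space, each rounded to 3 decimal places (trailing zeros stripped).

Answer: 4.165 -7.734

Derivation:
Executing turtle program step by step:
Start: pos=(0,0), heading=0, pen down
FD 4: (0,0) -> (4,0) [heading=0, draw]
REPEAT 4 [
  -- iteration 1/4 --
  FD 8: (4,0) -> (12,0) [heading=0, draw]
  FD 4: (12,0) -> (16,0) [heading=0, draw]
  REPEAT 2 [
    -- iteration 1/2 --
    RT 176: heading 0 -> 184
    FD 8: (16,0) -> (8.019,-0.558) [heading=184, draw]
    RT 239: heading 184 -> 305
    -- iteration 2/2 --
    RT 176: heading 305 -> 129
    FD 8: (8.019,-0.558) -> (2.985,5.659) [heading=129, draw]
    RT 239: heading 129 -> 250
  ]
  -- iteration 2/4 --
  FD 8: (2.985,5.659) -> (0.249,-1.858) [heading=250, draw]
  FD 4: (0.249,-1.858) -> (-1.119,-5.617) [heading=250, draw]
  REPEAT 2 [
    -- iteration 1/2 --
    RT 176: heading 250 -> 74
    FD 8: (-1.119,-5.617) -> (1.086,2.073) [heading=74, draw]
    RT 239: heading 74 -> 195
    -- iteration 2/2 --
    RT 176: heading 195 -> 19
    FD 8: (1.086,2.073) -> (8.65,4.677) [heading=19, draw]
    RT 239: heading 19 -> 140
  ]
  -- iteration 3/4 --
  FD 8: (8.65,4.677) -> (2.522,9.82) [heading=140, draw]
  FD 4: (2.522,9.82) -> (-0.543,12.391) [heading=140, draw]
  REPEAT 2 [
    -- iteration 1/2 --
    RT 176: heading 140 -> 324
    FD 8: (-0.543,12.391) -> (5.93,7.689) [heading=324, draw]
    RT 239: heading 324 -> 85
    -- iteration 2/2 --
    RT 176: heading 85 -> 269
    FD 8: (5.93,7.689) -> (5.79,-0.31) [heading=269, draw]
    RT 239: heading 269 -> 30
  ]
  -- iteration 4/4 --
  FD 8: (5.79,-0.31) -> (12.718,3.69) [heading=30, draw]
  FD 4: (12.718,3.69) -> (16.182,5.69) [heading=30, draw]
  REPEAT 2 [
    -- iteration 1/2 --
    RT 176: heading 30 -> 214
    FD 8: (16.182,5.69) -> (9.55,1.216) [heading=214, draw]
    RT 239: heading 214 -> 335
    -- iteration 2/2 --
    RT 176: heading 335 -> 159
    FD 8: (9.55,1.216) -> (2.081,4.083) [heading=159, draw]
    RT 239: heading 159 -> 280
  ]
]
FD 11: (2.081,4.083) -> (3.991,-6.75) [heading=280, draw]
FD 1: (3.991,-6.75) -> (4.165,-7.734) [heading=280, draw]
Final: pos=(4.165,-7.734), heading=280, 19 segment(s) drawn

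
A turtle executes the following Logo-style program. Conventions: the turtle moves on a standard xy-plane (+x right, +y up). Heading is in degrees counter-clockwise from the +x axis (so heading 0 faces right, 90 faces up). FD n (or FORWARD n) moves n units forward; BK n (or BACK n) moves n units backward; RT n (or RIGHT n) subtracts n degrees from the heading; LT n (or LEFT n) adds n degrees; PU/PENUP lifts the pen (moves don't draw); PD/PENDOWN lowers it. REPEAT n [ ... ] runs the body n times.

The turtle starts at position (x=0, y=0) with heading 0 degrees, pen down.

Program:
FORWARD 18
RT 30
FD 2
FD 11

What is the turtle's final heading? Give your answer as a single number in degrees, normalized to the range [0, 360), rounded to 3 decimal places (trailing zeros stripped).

Answer: 330

Derivation:
Executing turtle program step by step:
Start: pos=(0,0), heading=0, pen down
FD 18: (0,0) -> (18,0) [heading=0, draw]
RT 30: heading 0 -> 330
FD 2: (18,0) -> (19.732,-1) [heading=330, draw]
FD 11: (19.732,-1) -> (29.258,-6.5) [heading=330, draw]
Final: pos=(29.258,-6.5), heading=330, 3 segment(s) drawn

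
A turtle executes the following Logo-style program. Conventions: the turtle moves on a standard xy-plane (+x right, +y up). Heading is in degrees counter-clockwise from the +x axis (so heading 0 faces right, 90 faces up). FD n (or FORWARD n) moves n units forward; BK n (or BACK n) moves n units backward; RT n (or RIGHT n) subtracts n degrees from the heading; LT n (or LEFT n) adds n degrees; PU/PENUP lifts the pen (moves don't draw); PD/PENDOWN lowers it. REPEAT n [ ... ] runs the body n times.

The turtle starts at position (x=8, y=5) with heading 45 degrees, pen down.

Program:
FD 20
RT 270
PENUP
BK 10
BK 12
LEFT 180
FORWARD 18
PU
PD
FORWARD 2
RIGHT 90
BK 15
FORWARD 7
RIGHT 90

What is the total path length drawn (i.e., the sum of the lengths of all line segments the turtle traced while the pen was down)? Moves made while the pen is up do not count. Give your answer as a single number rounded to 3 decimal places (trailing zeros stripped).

Executing turtle program step by step:
Start: pos=(8,5), heading=45, pen down
FD 20: (8,5) -> (22.142,19.142) [heading=45, draw]
RT 270: heading 45 -> 135
PU: pen up
BK 10: (22.142,19.142) -> (29.213,12.071) [heading=135, move]
BK 12: (29.213,12.071) -> (37.698,3.586) [heading=135, move]
LT 180: heading 135 -> 315
FD 18: (37.698,3.586) -> (50.426,-9.142) [heading=315, move]
PU: pen up
PD: pen down
FD 2: (50.426,-9.142) -> (51.841,-10.556) [heading=315, draw]
RT 90: heading 315 -> 225
BK 15: (51.841,-10.556) -> (62.447,0.05) [heading=225, draw]
FD 7: (62.447,0.05) -> (57.497,-4.899) [heading=225, draw]
RT 90: heading 225 -> 135
Final: pos=(57.497,-4.899), heading=135, 4 segment(s) drawn

Segment lengths:
  seg 1: (8,5) -> (22.142,19.142), length = 20
  seg 2: (50.426,-9.142) -> (51.841,-10.556), length = 2
  seg 3: (51.841,-10.556) -> (62.447,0.05), length = 15
  seg 4: (62.447,0.05) -> (57.497,-4.899), length = 7
Total = 44

Answer: 44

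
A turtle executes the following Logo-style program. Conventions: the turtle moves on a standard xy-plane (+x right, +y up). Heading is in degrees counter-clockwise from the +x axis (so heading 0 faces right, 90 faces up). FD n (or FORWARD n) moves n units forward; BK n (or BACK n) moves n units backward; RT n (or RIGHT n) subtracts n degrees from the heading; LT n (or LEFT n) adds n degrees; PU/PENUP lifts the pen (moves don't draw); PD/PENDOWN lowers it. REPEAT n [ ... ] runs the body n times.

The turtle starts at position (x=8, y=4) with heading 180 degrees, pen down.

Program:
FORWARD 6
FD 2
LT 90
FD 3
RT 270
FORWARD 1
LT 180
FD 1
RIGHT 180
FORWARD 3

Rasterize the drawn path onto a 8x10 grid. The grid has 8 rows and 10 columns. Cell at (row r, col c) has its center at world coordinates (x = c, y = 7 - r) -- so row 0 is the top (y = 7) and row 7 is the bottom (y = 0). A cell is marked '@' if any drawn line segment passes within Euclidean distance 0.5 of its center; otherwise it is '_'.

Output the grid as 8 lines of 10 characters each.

Segment 0: (8,4) -> (2,4)
Segment 1: (2,4) -> (0,4)
Segment 2: (0,4) -> (-0,1)
Segment 3: (-0,1) -> (1,1)
Segment 4: (1,1) -> (-0,1)
Segment 5: (-0,1) -> (3,1)

Answer: __________
__________
__________
@@@@@@@@@_
@_________
@_________
@@@@______
__________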